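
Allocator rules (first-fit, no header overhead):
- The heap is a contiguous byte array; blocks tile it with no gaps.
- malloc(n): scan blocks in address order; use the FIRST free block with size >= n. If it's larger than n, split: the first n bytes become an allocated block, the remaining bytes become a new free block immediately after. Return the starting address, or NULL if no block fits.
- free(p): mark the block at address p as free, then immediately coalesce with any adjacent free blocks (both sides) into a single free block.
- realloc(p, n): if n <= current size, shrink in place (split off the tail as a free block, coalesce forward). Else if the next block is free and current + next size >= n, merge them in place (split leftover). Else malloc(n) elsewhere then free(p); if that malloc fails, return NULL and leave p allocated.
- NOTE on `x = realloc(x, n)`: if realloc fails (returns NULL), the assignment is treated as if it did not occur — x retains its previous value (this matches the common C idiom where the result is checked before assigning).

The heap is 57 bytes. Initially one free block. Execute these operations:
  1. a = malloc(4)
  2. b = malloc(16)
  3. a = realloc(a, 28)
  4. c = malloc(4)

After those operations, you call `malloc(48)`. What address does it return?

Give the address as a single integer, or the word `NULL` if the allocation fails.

Op 1: a = malloc(4) -> a = 0; heap: [0-3 ALLOC][4-56 FREE]
Op 2: b = malloc(16) -> b = 4; heap: [0-3 ALLOC][4-19 ALLOC][20-56 FREE]
Op 3: a = realloc(a, 28) -> a = 20; heap: [0-3 FREE][4-19 ALLOC][20-47 ALLOC][48-56 FREE]
Op 4: c = malloc(4) -> c = 0; heap: [0-3 ALLOC][4-19 ALLOC][20-47 ALLOC][48-56 FREE]
malloc(48): first-fit scan over [0-3 ALLOC][4-19 ALLOC][20-47 ALLOC][48-56 FREE] -> NULL

Answer: NULL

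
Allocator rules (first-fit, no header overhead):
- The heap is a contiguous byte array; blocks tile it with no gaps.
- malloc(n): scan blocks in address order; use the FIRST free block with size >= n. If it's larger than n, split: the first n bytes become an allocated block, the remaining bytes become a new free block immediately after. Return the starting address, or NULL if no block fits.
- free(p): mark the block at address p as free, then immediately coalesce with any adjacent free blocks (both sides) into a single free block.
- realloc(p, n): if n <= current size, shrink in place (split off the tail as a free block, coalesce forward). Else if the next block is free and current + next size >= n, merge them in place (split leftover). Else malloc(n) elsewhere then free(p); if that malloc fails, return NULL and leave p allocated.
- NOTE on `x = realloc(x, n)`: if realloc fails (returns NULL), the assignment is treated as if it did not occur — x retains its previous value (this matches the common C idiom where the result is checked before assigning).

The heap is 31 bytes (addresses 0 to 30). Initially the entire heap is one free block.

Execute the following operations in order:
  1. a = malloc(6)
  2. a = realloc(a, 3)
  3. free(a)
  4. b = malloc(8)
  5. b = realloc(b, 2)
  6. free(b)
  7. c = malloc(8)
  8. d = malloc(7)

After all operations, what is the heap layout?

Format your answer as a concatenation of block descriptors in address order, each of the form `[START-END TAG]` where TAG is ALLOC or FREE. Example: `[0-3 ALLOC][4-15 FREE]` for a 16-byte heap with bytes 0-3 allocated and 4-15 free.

Answer: [0-7 ALLOC][8-14 ALLOC][15-30 FREE]

Derivation:
Op 1: a = malloc(6) -> a = 0; heap: [0-5 ALLOC][6-30 FREE]
Op 2: a = realloc(a, 3) -> a = 0; heap: [0-2 ALLOC][3-30 FREE]
Op 3: free(a) -> (freed a); heap: [0-30 FREE]
Op 4: b = malloc(8) -> b = 0; heap: [0-7 ALLOC][8-30 FREE]
Op 5: b = realloc(b, 2) -> b = 0; heap: [0-1 ALLOC][2-30 FREE]
Op 6: free(b) -> (freed b); heap: [0-30 FREE]
Op 7: c = malloc(8) -> c = 0; heap: [0-7 ALLOC][8-30 FREE]
Op 8: d = malloc(7) -> d = 8; heap: [0-7 ALLOC][8-14 ALLOC][15-30 FREE]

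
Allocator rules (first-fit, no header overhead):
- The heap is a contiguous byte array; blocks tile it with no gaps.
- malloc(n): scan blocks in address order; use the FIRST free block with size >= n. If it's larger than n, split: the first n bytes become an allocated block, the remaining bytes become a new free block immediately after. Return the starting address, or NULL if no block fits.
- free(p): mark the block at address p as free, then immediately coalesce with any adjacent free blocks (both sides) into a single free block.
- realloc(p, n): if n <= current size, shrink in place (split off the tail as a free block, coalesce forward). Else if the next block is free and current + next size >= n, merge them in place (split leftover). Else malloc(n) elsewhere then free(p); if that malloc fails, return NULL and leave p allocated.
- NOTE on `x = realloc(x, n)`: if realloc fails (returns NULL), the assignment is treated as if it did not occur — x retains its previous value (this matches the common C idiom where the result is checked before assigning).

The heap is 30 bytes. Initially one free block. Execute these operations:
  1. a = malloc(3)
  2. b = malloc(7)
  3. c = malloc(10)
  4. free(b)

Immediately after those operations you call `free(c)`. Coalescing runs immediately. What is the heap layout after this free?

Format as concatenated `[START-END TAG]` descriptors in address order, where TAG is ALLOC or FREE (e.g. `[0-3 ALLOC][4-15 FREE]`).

Answer: [0-2 ALLOC][3-29 FREE]

Derivation:
Op 1: a = malloc(3) -> a = 0; heap: [0-2 ALLOC][3-29 FREE]
Op 2: b = malloc(7) -> b = 3; heap: [0-2 ALLOC][3-9 ALLOC][10-29 FREE]
Op 3: c = malloc(10) -> c = 10; heap: [0-2 ALLOC][3-9 ALLOC][10-19 ALLOC][20-29 FREE]
Op 4: free(b) -> (freed b); heap: [0-2 ALLOC][3-9 FREE][10-19 ALLOC][20-29 FREE]
free(c): c = 10 -> block [10-19 ALLOC]; mark free, coalesce with adjacent free neighbors -> [0-2 ALLOC][3-29 FREE]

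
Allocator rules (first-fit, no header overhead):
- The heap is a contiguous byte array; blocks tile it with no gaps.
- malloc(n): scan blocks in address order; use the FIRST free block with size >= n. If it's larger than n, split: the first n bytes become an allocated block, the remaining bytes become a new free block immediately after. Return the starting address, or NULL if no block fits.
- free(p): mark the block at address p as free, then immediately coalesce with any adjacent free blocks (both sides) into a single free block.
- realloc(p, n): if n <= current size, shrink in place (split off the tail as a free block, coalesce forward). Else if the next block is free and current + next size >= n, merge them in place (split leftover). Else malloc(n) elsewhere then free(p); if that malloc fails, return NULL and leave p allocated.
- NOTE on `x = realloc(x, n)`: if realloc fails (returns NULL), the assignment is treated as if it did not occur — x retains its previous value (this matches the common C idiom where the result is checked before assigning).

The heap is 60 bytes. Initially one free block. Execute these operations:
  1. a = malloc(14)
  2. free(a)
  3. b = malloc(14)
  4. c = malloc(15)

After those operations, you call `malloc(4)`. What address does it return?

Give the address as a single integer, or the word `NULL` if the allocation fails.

Answer: 29

Derivation:
Op 1: a = malloc(14) -> a = 0; heap: [0-13 ALLOC][14-59 FREE]
Op 2: free(a) -> (freed a); heap: [0-59 FREE]
Op 3: b = malloc(14) -> b = 0; heap: [0-13 ALLOC][14-59 FREE]
Op 4: c = malloc(15) -> c = 14; heap: [0-13 ALLOC][14-28 ALLOC][29-59 FREE]
malloc(4): first-fit scan over [0-13 ALLOC][14-28 ALLOC][29-59 FREE] -> 29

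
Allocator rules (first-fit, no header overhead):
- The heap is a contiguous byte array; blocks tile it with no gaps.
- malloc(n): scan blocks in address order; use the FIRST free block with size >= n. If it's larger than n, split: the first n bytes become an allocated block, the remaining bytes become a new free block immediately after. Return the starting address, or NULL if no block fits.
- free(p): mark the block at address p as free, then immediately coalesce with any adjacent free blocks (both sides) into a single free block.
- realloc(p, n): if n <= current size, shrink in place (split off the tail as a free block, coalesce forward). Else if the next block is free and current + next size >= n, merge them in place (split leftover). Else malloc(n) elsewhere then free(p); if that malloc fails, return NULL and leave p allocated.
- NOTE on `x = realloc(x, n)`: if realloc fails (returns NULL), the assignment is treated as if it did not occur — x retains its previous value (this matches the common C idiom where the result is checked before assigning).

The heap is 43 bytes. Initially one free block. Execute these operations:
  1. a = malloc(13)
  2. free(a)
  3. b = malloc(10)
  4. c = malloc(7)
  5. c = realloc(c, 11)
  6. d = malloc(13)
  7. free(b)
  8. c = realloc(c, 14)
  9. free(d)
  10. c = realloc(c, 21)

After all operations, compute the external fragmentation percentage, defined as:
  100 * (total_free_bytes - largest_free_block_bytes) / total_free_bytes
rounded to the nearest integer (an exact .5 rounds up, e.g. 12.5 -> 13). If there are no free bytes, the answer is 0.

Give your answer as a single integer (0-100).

Op 1: a = malloc(13) -> a = 0; heap: [0-12 ALLOC][13-42 FREE]
Op 2: free(a) -> (freed a); heap: [0-42 FREE]
Op 3: b = malloc(10) -> b = 0; heap: [0-9 ALLOC][10-42 FREE]
Op 4: c = malloc(7) -> c = 10; heap: [0-9 ALLOC][10-16 ALLOC][17-42 FREE]
Op 5: c = realloc(c, 11) -> c = 10; heap: [0-9 ALLOC][10-20 ALLOC][21-42 FREE]
Op 6: d = malloc(13) -> d = 21; heap: [0-9 ALLOC][10-20 ALLOC][21-33 ALLOC][34-42 FREE]
Op 7: free(b) -> (freed b); heap: [0-9 FREE][10-20 ALLOC][21-33 ALLOC][34-42 FREE]
Op 8: c = realloc(c, 14) -> NULL (c unchanged); heap: [0-9 FREE][10-20 ALLOC][21-33 ALLOC][34-42 FREE]
Op 9: free(d) -> (freed d); heap: [0-9 FREE][10-20 ALLOC][21-42 FREE]
Op 10: c = realloc(c, 21) -> c = 10; heap: [0-9 FREE][10-30 ALLOC][31-42 FREE]
Free blocks: [10 12] total_free=22 largest=12 -> 100*(22-12)/22 = 1000/22 ≈ 45.455 -> rounds to 45

Answer: 45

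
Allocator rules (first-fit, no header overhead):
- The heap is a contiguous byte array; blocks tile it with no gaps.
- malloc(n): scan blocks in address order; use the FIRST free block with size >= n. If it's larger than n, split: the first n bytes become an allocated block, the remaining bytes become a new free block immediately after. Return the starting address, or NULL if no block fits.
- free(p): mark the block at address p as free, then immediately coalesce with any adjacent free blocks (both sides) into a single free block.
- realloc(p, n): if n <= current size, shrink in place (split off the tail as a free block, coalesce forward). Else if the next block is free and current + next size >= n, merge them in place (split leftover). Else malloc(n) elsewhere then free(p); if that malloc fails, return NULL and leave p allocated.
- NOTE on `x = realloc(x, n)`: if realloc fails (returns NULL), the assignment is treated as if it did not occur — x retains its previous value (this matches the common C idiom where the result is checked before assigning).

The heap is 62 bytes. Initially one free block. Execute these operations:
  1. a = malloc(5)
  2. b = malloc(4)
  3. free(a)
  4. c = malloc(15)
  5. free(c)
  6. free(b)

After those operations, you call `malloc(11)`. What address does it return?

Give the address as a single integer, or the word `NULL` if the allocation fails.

Op 1: a = malloc(5) -> a = 0; heap: [0-4 ALLOC][5-61 FREE]
Op 2: b = malloc(4) -> b = 5; heap: [0-4 ALLOC][5-8 ALLOC][9-61 FREE]
Op 3: free(a) -> (freed a); heap: [0-4 FREE][5-8 ALLOC][9-61 FREE]
Op 4: c = malloc(15) -> c = 9; heap: [0-4 FREE][5-8 ALLOC][9-23 ALLOC][24-61 FREE]
Op 5: free(c) -> (freed c); heap: [0-4 FREE][5-8 ALLOC][9-61 FREE]
Op 6: free(b) -> (freed b); heap: [0-61 FREE]
malloc(11): first-fit scan over [0-61 FREE] -> 0

Answer: 0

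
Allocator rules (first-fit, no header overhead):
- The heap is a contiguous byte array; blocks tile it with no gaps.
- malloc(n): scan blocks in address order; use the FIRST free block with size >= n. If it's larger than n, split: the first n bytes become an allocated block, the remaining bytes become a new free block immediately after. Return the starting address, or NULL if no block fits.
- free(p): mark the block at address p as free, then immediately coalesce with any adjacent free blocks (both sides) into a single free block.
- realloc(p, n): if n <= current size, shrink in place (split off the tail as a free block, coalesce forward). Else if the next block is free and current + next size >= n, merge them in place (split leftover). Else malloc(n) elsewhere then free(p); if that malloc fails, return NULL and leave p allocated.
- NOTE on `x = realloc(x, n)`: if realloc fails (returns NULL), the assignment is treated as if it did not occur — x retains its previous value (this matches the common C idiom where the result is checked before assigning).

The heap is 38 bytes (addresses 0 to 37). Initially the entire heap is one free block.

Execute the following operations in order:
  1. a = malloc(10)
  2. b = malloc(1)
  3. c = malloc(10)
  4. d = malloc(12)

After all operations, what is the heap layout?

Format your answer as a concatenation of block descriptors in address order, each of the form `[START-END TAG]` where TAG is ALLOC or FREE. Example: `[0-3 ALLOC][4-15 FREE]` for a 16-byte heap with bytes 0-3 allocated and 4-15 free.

Op 1: a = malloc(10) -> a = 0; heap: [0-9 ALLOC][10-37 FREE]
Op 2: b = malloc(1) -> b = 10; heap: [0-9 ALLOC][10-10 ALLOC][11-37 FREE]
Op 3: c = malloc(10) -> c = 11; heap: [0-9 ALLOC][10-10 ALLOC][11-20 ALLOC][21-37 FREE]
Op 4: d = malloc(12) -> d = 21; heap: [0-9 ALLOC][10-10 ALLOC][11-20 ALLOC][21-32 ALLOC][33-37 FREE]

Answer: [0-9 ALLOC][10-10 ALLOC][11-20 ALLOC][21-32 ALLOC][33-37 FREE]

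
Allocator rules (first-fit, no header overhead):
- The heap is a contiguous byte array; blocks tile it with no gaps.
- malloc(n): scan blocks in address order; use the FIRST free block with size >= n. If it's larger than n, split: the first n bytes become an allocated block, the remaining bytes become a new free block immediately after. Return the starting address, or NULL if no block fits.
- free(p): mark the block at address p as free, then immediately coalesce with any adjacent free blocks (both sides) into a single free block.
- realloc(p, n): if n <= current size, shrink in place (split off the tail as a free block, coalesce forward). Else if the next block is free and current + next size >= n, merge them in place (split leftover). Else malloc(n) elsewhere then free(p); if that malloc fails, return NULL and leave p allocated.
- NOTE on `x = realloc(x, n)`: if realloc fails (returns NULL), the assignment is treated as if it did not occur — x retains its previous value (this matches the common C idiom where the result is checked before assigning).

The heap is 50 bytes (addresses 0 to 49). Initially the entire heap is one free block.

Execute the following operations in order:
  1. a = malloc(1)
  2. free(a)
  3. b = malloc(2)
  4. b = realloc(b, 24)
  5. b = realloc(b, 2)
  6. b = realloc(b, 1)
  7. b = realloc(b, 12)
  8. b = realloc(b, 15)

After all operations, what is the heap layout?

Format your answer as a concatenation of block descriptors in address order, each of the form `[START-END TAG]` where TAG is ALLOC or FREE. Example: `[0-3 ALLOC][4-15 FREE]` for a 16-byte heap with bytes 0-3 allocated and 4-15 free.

Answer: [0-14 ALLOC][15-49 FREE]

Derivation:
Op 1: a = malloc(1) -> a = 0; heap: [0-0 ALLOC][1-49 FREE]
Op 2: free(a) -> (freed a); heap: [0-49 FREE]
Op 3: b = malloc(2) -> b = 0; heap: [0-1 ALLOC][2-49 FREE]
Op 4: b = realloc(b, 24) -> b = 0; heap: [0-23 ALLOC][24-49 FREE]
Op 5: b = realloc(b, 2) -> b = 0; heap: [0-1 ALLOC][2-49 FREE]
Op 6: b = realloc(b, 1) -> b = 0; heap: [0-0 ALLOC][1-49 FREE]
Op 7: b = realloc(b, 12) -> b = 0; heap: [0-11 ALLOC][12-49 FREE]
Op 8: b = realloc(b, 15) -> b = 0; heap: [0-14 ALLOC][15-49 FREE]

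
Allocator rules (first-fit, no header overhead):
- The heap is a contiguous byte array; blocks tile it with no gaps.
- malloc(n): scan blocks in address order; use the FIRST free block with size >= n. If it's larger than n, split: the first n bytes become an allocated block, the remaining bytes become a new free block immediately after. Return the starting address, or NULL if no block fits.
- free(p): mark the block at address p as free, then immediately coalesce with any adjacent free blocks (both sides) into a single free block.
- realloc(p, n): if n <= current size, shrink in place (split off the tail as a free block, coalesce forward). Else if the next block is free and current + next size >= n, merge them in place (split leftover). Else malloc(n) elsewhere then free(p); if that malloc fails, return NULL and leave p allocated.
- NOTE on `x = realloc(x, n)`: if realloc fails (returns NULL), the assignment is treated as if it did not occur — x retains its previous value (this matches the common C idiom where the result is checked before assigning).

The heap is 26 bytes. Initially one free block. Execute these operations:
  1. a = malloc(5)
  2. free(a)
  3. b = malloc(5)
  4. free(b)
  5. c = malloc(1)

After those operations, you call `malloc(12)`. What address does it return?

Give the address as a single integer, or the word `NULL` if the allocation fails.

Answer: 1

Derivation:
Op 1: a = malloc(5) -> a = 0; heap: [0-4 ALLOC][5-25 FREE]
Op 2: free(a) -> (freed a); heap: [0-25 FREE]
Op 3: b = malloc(5) -> b = 0; heap: [0-4 ALLOC][5-25 FREE]
Op 4: free(b) -> (freed b); heap: [0-25 FREE]
Op 5: c = malloc(1) -> c = 0; heap: [0-0 ALLOC][1-25 FREE]
malloc(12): first-fit scan over [0-0 ALLOC][1-25 FREE] -> 1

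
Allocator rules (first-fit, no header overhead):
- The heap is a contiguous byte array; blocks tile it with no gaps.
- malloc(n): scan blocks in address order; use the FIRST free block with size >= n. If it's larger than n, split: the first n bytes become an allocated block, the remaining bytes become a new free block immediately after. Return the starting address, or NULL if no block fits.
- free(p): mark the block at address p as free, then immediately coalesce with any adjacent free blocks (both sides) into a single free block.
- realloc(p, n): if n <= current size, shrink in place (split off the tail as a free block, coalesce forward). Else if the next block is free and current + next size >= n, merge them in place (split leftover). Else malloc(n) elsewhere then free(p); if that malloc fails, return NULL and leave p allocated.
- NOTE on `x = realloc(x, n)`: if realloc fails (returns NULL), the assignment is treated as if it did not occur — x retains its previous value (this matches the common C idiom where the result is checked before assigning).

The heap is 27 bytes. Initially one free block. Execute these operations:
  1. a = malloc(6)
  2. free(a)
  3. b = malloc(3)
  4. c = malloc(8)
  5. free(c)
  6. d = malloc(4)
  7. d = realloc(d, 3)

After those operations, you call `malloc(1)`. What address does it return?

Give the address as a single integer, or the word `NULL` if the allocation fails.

Answer: 6

Derivation:
Op 1: a = malloc(6) -> a = 0; heap: [0-5 ALLOC][6-26 FREE]
Op 2: free(a) -> (freed a); heap: [0-26 FREE]
Op 3: b = malloc(3) -> b = 0; heap: [0-2 ALLOC][3-26 FREE]
Op 4: c = malloc(8) -> c = 3; heap: [0-2 ALLOC][3-10 ALLOC][11-26 FREE]
Op 5: free(c) -> (freed c); heap: [0-2 ALLOC][3-26 FREE]
Op 6: d = malloc(4) -> d = 3; heap: [0-2 ALLOC][3-6 ALLOC][7-26 FREE]
Op 7: d = realloc(d, 3) -> d = 3; heap: [0-2 ALLOC][3-5 ALLOC][6-26 FREE]
malloc(1): first-fit scan over [0-2 ALLOC][3-5 ALLOC][6-26 FREE] -> 6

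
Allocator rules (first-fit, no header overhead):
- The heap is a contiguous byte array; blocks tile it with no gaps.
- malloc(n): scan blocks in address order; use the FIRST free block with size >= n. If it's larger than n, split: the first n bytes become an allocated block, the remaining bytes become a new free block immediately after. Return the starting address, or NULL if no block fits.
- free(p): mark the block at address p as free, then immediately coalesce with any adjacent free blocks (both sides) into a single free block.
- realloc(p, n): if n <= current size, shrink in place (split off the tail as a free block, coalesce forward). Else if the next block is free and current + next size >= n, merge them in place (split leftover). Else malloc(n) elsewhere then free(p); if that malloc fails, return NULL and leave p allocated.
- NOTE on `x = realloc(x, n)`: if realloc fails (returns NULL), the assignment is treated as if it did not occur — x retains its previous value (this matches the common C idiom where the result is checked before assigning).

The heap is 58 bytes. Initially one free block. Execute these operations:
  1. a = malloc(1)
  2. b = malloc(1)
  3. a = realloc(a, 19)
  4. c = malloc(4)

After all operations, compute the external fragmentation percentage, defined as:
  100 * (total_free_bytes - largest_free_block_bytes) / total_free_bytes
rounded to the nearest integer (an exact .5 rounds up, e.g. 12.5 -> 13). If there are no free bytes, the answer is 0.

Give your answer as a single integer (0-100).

Op 1: a = malloc(1) -> a = 0; heap: [0-0 ALLOC][1-57 FREE]
Op 2: b = malloc(1) -> b = 1; heap: [0-0 ALLOC][1-1 ALLOC][2-57 FREE]
Op 3: a = realloc(a, 19) -> a = 2; heap: [0-0 FREE][1-1 ALLOC][2-20 ALLOC][21-57 FREE]
Op 4: c = malloc(4) -> c = 21; heap: [0-0 FREE][1-1 ALLOC][2-20 ALLOC][21-24 ALLOC][25-57 FREE]
Free blocks: [1 33] total_free=34 largest=33 -> 100*(34-33)/34 = 100/34 ≈ 2.941 -> rounds to 3

Answer: 3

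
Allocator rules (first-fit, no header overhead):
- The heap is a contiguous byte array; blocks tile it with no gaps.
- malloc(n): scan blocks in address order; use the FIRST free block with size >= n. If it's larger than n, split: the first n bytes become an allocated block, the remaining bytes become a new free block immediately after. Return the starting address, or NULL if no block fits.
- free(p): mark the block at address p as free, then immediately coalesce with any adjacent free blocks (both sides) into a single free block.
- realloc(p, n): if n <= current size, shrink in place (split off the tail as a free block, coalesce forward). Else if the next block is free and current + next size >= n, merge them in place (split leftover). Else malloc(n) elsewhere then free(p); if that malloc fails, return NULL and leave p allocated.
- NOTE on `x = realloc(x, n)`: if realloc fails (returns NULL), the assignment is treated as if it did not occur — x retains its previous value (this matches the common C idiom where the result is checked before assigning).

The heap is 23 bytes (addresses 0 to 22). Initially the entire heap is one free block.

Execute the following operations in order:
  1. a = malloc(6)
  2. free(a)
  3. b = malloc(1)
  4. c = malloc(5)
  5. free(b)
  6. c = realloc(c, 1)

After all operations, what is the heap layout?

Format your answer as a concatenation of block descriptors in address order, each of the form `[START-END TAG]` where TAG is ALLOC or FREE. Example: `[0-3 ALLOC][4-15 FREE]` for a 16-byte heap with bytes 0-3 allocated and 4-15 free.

Op 1: a = malloc(6) -> a = 0; heap: [0-5 ALLOC][6-22 FREE]
Op 2: free(a) -> (freed a); heap: [0-22 FREE]
Op 3: b = malloc(1) -> b = 0; heap: [0-0 ALLOC][1-22 FREE]
Op 4: c = malloc(5) -> c = 1; heap: [0-0 ALLOC][1-5 ALLOC][6-22 FREE]
Op 5: free(b) -> (freed b); heap: [0-0 FREE][1-5 ALLOC][6-22 FREE]
Op 6: c = realloc(c, 1) -> c = 1; heap: [0-0 FREE][1-1 ALLOC][2-22 FREE]

Answer: [0-0 FREE][1-1 ALLOC][2-22 FREE]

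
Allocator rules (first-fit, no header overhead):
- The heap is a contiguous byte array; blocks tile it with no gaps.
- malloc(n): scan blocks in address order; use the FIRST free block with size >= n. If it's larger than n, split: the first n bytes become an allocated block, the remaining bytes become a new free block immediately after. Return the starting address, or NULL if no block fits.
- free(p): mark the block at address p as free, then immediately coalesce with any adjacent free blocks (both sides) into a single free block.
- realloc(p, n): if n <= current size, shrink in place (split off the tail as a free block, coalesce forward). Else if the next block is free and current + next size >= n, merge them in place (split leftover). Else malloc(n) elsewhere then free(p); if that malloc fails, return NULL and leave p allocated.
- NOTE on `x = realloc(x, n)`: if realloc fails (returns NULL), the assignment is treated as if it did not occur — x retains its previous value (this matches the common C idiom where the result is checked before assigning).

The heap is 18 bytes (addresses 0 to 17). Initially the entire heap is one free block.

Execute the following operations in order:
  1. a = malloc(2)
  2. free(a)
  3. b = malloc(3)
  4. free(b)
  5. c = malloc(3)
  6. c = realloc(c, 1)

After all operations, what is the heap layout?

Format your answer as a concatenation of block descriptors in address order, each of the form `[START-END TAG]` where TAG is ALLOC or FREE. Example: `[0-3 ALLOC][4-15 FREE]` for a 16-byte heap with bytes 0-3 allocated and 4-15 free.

Answer: [0-0 ALLOC][1-17 FREE]

Derivation:
Op 1: a = malloc(2) -> a = 0; heap: [0-1 ALLOC][2-17 FREE]
Op 2: free(a) -> (freed a); heap: [0-17 FREE]
Op 3: b = malloc(3) -> b = 0; heap: [0-2 ALLOC][3-17 FREE]
Op 4: free(b) -> (freed b); heap: [0-17 FREE]
Op 5: c = malloc(3) -> c = 0; heap: [0-2 ALLOC][3-17 FREE]
Op 6: c = realloc(c, 1) -> c = 0; heap: [0-0 ALLOC][1-17 FREE]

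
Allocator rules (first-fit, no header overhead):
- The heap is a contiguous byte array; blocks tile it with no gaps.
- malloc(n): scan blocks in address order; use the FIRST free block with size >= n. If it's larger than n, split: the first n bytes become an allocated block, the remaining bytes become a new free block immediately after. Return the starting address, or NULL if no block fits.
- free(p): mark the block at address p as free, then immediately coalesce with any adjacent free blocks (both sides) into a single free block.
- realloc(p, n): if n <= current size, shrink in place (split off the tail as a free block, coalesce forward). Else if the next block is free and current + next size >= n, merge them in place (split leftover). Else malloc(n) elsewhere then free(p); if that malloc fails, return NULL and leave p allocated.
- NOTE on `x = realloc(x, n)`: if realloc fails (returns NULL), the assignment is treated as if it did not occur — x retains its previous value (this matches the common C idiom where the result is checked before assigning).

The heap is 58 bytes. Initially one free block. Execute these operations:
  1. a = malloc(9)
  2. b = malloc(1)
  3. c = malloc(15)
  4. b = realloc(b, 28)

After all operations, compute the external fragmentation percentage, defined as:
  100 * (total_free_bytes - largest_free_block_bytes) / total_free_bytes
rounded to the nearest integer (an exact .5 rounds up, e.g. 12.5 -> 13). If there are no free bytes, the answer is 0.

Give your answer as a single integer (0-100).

Op 1: a = malloc(9) -> a = 0; heap: [0-8 ALLOC][9-57 FREE]
Op 2: b = malloc(1) -> b = 9; heap: [0-8 ALLOC][9-9 ALLOC][10-57 FREE]
Op 3: c = malloc(15) -> c = 10; heap: [0-8 ALLOC][9-9 ALLOC][10-24 ALLOC][25-57 FREE]
Op 4: b = realloc(b, 28) -> b = 25; heap: [0-8 ALLOC][9-9 FREE][10-24 ALLOC][25-52 ALLOC][53-57 FREE]
Free blocks: [1 5] total_free=6 largest=5 -> 100*(6-5)/6 = 100/6 ≈ 16.667 -> rounds to 17

Answer: 17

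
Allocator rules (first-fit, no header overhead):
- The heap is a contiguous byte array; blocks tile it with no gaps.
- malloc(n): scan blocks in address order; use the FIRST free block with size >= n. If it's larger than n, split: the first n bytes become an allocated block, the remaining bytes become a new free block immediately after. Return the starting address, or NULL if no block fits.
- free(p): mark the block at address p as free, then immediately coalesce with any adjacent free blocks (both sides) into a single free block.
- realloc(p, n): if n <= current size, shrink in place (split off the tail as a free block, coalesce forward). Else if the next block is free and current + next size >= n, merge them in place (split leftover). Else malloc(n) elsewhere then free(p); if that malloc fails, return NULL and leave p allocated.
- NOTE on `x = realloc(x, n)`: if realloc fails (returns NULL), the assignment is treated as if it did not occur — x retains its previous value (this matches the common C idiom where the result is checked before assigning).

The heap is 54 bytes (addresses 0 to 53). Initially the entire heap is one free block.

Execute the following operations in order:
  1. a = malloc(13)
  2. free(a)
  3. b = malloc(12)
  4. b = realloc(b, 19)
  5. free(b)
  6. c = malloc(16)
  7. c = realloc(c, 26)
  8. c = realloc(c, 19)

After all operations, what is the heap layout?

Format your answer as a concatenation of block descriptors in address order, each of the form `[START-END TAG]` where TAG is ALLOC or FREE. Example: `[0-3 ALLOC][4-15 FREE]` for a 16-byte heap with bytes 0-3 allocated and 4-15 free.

Answer: [0-18 ALLOC][19-53 FREE]

Derivation:
Op 1: a = malloc(13) -> a = 0; heap: [0-12 ALLOC][13-53 FREE]
Op 2: free(a) -> (freed a); heap: [0-53 FREE]
Op 3: b = malloc(12) -> b = 0; heap: [0-11 ALLOC][12-53 FREE]
Op 4: b = realloc(b, 19) -> b = 0; heap: [0-18 ALLOC][19-53 FREE]
Op 5: free(b) -> (freed b); heap: [0-53 FREE]
Op 6: c = malloc(16) -> c = 0; heap: [0-15 ALLOC][16-53 FREE]
Op 7: c = realloc(c, 26) -> c = 0; heap: [0-25 ALLOC][26-53 FREE]
Op 8: c = realloc(c, 19) -> c = 0; heap: [0-18 ALLOC][19-53 FREE]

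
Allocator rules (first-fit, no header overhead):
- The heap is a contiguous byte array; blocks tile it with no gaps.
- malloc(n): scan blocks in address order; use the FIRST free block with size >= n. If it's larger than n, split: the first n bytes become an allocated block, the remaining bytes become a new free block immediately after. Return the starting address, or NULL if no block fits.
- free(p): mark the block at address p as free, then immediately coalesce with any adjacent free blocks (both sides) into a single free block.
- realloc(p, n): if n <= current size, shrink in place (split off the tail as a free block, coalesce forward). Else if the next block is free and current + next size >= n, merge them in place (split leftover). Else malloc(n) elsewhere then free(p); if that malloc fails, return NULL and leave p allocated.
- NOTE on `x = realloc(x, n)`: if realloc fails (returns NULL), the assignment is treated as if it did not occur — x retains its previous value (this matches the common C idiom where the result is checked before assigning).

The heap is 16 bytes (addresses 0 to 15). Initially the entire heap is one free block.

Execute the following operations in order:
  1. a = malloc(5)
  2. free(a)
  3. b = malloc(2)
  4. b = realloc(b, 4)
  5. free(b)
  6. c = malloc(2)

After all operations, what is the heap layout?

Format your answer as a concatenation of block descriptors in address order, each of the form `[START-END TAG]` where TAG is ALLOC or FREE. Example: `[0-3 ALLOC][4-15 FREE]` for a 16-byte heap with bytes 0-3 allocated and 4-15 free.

Op 1: a = malloc(5) -> a = 0; heap: [0-4 ALLOC][5-15 FREE]
Op 2: free(a) -> (freed a); heap: [0-15 FREE]
Op 3: b = malloc(2) -> b = 0; heap: [0-1 ALLOC][2-15 FREE]
Op 4: b = realloc(b, 4) -> b = 0; heap: [0-3 ALLOC][4-15 FREE]
Op 5: free(b) -> (freed b); heap: [0-15 FREE]
Op 6: c = malloc(2) -> c = 0; heap: [0-1 ALLOC][2-15 FREE]

Answer: [0-1 ALLOC][2-15 FREE]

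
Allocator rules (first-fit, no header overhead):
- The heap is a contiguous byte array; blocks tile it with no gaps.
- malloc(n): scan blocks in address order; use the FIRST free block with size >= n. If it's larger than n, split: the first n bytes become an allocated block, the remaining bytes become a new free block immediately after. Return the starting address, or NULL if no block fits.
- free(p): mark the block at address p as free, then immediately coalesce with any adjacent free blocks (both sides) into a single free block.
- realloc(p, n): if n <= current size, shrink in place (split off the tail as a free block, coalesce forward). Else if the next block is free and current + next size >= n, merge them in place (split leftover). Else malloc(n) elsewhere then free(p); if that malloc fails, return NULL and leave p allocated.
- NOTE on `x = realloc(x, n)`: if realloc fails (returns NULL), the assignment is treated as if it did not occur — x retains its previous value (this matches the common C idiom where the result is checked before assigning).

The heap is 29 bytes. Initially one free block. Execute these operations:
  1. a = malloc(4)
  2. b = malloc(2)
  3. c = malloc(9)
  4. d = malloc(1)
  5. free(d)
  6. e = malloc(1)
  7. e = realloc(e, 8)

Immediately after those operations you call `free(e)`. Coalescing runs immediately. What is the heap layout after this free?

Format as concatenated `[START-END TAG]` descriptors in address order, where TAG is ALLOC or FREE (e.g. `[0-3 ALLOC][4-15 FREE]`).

Answer: [0-3 ALLOC][4-5 ALLOC][6-14 ALLOC][15-28 FREE]

Derivation:
Op 1: a = malloc(4) -> a = 0; heap: [0-3 ALLOC][4-28 FREE]
Op 2: b = malloc(2) -> b = 4; heap: [0-3 ALLOC][4-5 ALLOC][6-28 FREE]
Op 3: c = malloc(9) -> c = 6; heap: [0-3 ALLOC][4-5 ALLOC][6-14 ALLOC][15-28 FREE]
Op 4: d = malloc(1) -> d = 15; heap: [0-3 ALLOC][4-5 ALLOC][6-14 ALLOC][15-15 ALLOC][16-28 FREE]
Op 5: free(d) -> (freed d); heap: [0-3 ALLOC][4-5 ALLOC][6-14 ALLOC][15-28 FREE]
Op 6: e = malloc(1) -> e = 15; heap: [0-3 ALLOC][4-5 ALLOC][6-14 ALLOC][15-15 ALLOC][16-28 FREE]
Op 7: e = realloc(e, 8) -> e = 15; heap: [0-3 ALLOC][4-5 ALLOC][6-14 ALLOC][15-22 ALLOC][23-28 FREE]
free(e): e = 15 -> block [15-22 ALLOC]; mark free, coalesce with adjacent free neighbors -> [0-3 ALLOC][4-5 ALLOC][6-14 ALLOC][15-28 FREE]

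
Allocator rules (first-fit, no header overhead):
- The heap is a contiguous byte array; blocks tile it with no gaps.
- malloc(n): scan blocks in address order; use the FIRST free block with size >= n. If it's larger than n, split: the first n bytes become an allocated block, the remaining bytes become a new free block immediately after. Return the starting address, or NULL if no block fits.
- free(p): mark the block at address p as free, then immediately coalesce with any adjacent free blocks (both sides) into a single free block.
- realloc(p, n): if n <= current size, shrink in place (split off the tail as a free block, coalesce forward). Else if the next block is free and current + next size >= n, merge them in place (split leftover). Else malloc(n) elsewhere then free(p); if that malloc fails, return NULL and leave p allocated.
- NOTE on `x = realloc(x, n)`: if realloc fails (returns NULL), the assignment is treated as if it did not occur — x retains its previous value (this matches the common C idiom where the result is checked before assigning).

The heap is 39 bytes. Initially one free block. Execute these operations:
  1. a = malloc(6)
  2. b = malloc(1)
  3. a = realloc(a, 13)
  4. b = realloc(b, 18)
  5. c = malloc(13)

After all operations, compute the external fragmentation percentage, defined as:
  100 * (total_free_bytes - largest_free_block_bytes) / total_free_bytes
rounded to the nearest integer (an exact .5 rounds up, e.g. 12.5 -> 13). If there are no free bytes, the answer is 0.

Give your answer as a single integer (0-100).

Answer: 13

Derivation:
Op 1: a = malloc(6) -> a = 0; heap: [0-5 ALLOC][6-38 FREE]
Op 2: b = malloc(1) -> b = 6; heap: [0-5 ALLOC][6-6 ALLOC][7-38 FREE]
Op 3: a = realloc(a, 13) -> a = 7; heap: [0-5 FREE][6-6 ALLOC][7-19 ALLOC][20-38 FREE]
Op 4: b = realloc(b, 18) -> b = 20; heap: [0-6 FREE][7-19 ALLOC][20-37 ALLOC][38-38 FREE]
Op 5: c = malloc(13) -> c = NULL; heap: [0-6 FREE][7-19 ALLOC][20-37 ALLOC][38-38 FREE]
Free blocks: [7 1] total_free=8 largest=7 -> 100*(8-7)/8 = 100/8 = 12.5 -> rounds to 13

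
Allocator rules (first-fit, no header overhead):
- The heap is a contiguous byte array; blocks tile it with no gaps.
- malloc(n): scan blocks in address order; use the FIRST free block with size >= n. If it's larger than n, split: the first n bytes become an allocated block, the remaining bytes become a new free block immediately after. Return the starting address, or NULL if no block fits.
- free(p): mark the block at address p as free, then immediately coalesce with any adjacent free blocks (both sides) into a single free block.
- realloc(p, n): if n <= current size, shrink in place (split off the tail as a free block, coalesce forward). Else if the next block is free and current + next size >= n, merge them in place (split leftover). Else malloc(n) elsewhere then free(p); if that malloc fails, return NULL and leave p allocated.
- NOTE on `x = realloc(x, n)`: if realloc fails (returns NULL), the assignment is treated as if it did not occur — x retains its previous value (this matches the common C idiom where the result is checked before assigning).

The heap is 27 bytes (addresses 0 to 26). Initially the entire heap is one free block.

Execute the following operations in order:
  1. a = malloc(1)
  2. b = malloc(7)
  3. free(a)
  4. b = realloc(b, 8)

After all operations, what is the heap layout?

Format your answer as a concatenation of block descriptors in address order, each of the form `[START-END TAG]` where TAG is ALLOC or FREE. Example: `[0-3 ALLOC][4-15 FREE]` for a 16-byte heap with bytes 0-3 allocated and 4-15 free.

Answer: [0-0 FREE][1-8 ALLOC][9-26 FREE]

Derivation:
Op 1: a = malloc(1) -> a = 0; heap: [0-0 ALLOC][1-26 FREE]
Op 2: b = malloc(7) -> b = 1; heap: [0-0 ALLOC][1-7 ALLOC][8-26 FREE]
Op 3: free(a) -> (freed a); heap: [0-0 FREE][1-7 ALLOC][8-26 FREE]
Op 4: b = realloc(b, 8) -> b = 1; heap: [0-0 FREE][1-8 ALLOC][9-26 FREE]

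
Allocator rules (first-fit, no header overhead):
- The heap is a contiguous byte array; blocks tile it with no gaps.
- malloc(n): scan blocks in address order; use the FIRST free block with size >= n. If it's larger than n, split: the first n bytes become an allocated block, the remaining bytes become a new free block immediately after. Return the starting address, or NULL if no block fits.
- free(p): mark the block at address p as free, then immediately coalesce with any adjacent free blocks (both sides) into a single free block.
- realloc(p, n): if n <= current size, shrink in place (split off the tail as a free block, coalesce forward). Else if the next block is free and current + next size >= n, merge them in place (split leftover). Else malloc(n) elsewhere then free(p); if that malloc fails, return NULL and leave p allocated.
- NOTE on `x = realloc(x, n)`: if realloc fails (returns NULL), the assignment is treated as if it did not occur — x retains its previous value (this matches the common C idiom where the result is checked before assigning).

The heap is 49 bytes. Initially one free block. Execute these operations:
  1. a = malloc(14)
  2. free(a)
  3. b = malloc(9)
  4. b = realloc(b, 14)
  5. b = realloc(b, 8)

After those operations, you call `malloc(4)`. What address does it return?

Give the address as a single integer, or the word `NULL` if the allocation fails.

Op 1: a = malloc(14) -> a = 0; heap: [0-13 ALLOC][14-48 FREE]
Op 2: free(a) -> (freed a); heap: [0-48 FREE]
Op 3: b = malloc(9) -> b = 0; heap: [0-8 ALLOC][9-48 FREE]
Op 4: b = realloc(b, 14) -> b = 0; heap: [0-13 ALLOC][14-48 FREE]
Op 5: b = realloc(b, 8) -> b = 0; heap: [0-7 ALLOC][8-48 FREE]
malloc(4): first-fit scan over [0-7 ALLOC][8-48 FREE] -> 8

Answer: 8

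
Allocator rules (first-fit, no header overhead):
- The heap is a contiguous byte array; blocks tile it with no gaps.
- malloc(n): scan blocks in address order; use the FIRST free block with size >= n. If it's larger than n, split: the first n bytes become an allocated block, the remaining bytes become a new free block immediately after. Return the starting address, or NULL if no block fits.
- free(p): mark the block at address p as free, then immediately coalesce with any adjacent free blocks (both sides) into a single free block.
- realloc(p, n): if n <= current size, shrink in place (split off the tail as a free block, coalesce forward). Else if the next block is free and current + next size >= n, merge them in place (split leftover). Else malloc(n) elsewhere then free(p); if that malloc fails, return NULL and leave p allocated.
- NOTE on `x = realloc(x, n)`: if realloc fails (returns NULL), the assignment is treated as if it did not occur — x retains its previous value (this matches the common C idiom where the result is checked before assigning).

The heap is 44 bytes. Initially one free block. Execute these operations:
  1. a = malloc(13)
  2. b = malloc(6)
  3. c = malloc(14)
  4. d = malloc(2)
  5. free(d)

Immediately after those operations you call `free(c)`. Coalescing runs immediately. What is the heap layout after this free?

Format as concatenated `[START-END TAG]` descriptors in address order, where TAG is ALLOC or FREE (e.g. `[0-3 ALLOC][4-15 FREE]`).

Op 1: a = malloc(13) -> a = 0; heap: [0-12 ALLOC][13-43 FREE]
Op 2: b = malloc(6) -> b = 13; heap: [0-12 ALLOC][13-18 ALLOC][19-43 FREE]
Op 3: c = malloc(14) -> c = 19; heap: [0-12 ALLOC][13-18 ALLOC][19-32 ALLOC][33-43 FREE]
Op 4: d = malloc(2) -> d = 33; heap: [0-12 ALLOC][13-18 ALLOC][19-32 ALLOC][33-34 ALLOC][35-43 FREE]
Op 5: free(d) -> (freed d); heap: [0-12 ALLOC][13-18 ALLOC][19-32 ALLOC][33-43 FREE]
free(c): c = 19 -> block [19-32 ALLOC]; mark free, coalesce with adjacent free neighbors -> [0-12 ALLOC][13-18 ALLOC][19-43 FREE]

Answer: [0-12 ALLOC][13-18 ALLOC][19-43 FREE]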